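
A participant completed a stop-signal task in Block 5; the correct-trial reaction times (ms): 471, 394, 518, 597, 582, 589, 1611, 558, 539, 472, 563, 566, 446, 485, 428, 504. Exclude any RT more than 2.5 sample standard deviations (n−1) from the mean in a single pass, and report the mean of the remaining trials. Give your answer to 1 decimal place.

514.1 ms

n = 16, ΣRT = 9323, M = 582.688
Σ(x−M)² = 1183715.44; s = √(1183715.44/15) = 280.917
Cutoffs: 582.688 ± 2.5·280.917 → [-119.6, 1285.0]
Outside: 1611 → excluded.
Retained (n=15): Σ = 7712, mean = 7712/15 = 514.133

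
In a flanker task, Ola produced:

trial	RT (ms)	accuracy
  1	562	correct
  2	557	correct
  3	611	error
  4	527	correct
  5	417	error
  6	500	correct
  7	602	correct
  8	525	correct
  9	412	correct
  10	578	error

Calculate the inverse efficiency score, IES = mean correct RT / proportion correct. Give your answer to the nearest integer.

752 ms

Correct trials (n=7): 562, 557, 527, 500, 602, 525, 412
Mean correct RT = 3685/7 = 526.4286 ms
Proportion correct = 7/10
IES = 526.4286 / (7/10) = 752.041 ms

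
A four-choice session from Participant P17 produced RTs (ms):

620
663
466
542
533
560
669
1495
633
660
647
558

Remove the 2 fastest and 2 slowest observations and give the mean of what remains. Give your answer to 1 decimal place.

Sorted: 466, 533, 542, 558, 560, 620, 633, 647, 660, 663, 669, 1495
Drop lowest 2 (466, 533) and highest 2 (669, 1495)
Remaining (n=8): Σ = 4883, mean = 4883/8 = 610.375

610.4 ms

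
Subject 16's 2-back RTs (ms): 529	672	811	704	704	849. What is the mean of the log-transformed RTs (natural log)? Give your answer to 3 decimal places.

6.556

ln(RT): 6.2710, 6.5103, 6.6983, 6.5568, 6.5568, 6.7441
Σ ln(RT) = 39.3371
Mean = 39.3371/6 = 6.55619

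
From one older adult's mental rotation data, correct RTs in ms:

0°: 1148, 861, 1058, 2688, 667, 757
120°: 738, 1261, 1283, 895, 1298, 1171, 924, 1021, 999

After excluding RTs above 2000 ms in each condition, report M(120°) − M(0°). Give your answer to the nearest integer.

167 ms

0°: exclude 2688
M(0°) = 4491/5 = 898.200
M(120°) = 9590/9 = 1065.556
Difference = 1065.556 − 898.200 = 167.356 ms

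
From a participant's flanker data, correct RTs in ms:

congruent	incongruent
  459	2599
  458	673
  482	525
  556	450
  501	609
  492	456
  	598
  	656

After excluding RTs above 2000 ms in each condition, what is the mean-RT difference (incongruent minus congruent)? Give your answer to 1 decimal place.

incongruent: exclude 2599
M(congruent) = 2948/6 = 491.333
M(incongruent) = 3967/7 = 566.714
Difference = 566.714 − 491.333 = 75.381 ms

75.4 ms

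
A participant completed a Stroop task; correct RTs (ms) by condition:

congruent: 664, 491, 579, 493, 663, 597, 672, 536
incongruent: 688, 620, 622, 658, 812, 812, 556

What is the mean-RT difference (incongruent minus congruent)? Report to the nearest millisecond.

94 ms

M(congruent) = 4695/8 = 586.875
M(incongruent) = 4768/7 = 681.143
Difference = 681.143 − 586.875 = 94.268 ms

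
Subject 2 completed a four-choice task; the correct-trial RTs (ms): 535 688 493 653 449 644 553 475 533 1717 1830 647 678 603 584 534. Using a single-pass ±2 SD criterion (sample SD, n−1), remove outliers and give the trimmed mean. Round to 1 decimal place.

576.4 ms

n = 16, ΣRT = 11616, M = 726.000
Σ(x−M)² = 2592774.00; s = √(2592774.00/15) = 415.754
Cutoffs: 726.000 ± 2·415.754 → [-105.5, 1557.5]
Outside: 1717, 1830 → excluded.
Retained (n=14): Σ = 8069, mean = 8069/14 = 576.357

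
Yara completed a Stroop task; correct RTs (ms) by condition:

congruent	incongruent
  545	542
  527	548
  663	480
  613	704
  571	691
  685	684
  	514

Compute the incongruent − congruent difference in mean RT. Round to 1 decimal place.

M(congruent) = 3604/6 = 600.667
M(incongruent) = 4163/7 = 594.714
Difference = 594.714 − 600.667 = -5.952 ms

-6.0 ms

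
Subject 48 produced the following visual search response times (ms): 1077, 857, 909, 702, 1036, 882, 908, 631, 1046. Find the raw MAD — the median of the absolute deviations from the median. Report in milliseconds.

Sorted: 631, 702, 857, 882, 908, 909, 1036, 1046, 1077 → median = 908
|x − 908|: 169, 51, 1, 206, 128, 26, 0, 277, 138
Sorted deviations: 0, 1, 26, 51, 128, 138, 169, 206, 277 → MAD = 128

128 ms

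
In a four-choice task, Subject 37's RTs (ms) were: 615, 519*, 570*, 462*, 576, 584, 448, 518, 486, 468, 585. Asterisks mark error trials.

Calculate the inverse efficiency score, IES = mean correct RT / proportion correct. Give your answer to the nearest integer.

Correct trials (n=8): 615, 576, 584, 448, 518, 486, 468, 585
Mean correct RT = 4280/8 = 535.0000 ms
Proportion correct = 8/11
IES = 535.0000 / (8/11) = 735.625 ms

736 ms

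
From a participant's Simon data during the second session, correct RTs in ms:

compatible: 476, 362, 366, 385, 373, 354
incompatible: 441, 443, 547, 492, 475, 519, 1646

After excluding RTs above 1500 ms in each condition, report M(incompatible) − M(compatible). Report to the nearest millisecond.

incompatible: exclude 1646
M(compatible) = 2316/6 = 386.000
M(incompatible) = 2917/6 = 486.167
Difference = 486.167 − 386.000 = 100.167 ms

100 ms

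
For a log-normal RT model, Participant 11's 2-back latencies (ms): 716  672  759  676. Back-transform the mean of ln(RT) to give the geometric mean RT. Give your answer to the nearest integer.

ln(RT): 6.5737, 6.5103, 6.6320, 6.5162
Mean ln(RT) = 26.2321/4 = 6.55803
Geometric mean = exp(6.55803) = 704.88 ms

705 ms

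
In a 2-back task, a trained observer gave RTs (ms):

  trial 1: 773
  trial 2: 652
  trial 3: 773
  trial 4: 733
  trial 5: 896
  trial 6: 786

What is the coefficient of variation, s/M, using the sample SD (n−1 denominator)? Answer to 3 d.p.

0.103

n = 6, Σ = 4613, M = 768.8333
Σ(x−M)² = 31434.833; s = √(31434.833/5) = 79.2904
CV = 79.2904 / 768.8333 = 0.10313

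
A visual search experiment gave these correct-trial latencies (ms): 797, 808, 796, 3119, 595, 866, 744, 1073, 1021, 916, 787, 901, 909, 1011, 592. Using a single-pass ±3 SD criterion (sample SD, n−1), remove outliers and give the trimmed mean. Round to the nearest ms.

844 ms

n = 15, ΣRT = 14935, M = 995.667
Σ(x−M)² = 5099947.33; s = √(5099947.33/14) = 603.558
Cutoffs: 995.667 ± 3·603.558 → [-815.0, 2806.3]
Outside: 3119 → excluded.
Retained (n=14): Σ = 11816, mean = 11816/14 = 844.000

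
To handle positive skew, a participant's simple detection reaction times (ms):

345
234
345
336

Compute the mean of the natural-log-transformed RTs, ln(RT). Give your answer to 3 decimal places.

5.740

ln(RT): 5.8435, 5.4553, 5.8435, 5.8171
Σ ln(RT) = 22.9595
Mean = 22.9595/4 = 5.73988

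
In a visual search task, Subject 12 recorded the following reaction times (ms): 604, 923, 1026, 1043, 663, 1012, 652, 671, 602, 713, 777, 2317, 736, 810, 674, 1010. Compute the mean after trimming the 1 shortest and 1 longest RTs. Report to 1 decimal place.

808.1 ms

Sorted: 602, 604, 652, 663, 671, 674, 713, 736, 777, 810, 923, 1010, 1012, 1026, 1043, 2317
Drop lowest 1 (602) and highest 1 (2317)
Remaining (n=14): Σ = 11314, mean = 11314/14 = 808.143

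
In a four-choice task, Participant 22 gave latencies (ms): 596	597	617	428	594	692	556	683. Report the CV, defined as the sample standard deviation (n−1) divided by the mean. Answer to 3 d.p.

0.138

n = 8, Σ = 4763, M = 595.3750
Σ(x−M)² = 47051.875; s = √(47051.875/7) = 81.9860
CV = 81.9860 / 595.3750 = 0.13770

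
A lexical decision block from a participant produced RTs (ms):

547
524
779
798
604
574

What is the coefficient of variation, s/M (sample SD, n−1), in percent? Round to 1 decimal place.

18.8%

n = 6, Σ = 3826, M = 637.6667
Σ(x−M)² = 72009.333; s = √(72009.333/5) = 120.0078
CV = 120.0078 / 637.6667 = 0.18820 = 18.820%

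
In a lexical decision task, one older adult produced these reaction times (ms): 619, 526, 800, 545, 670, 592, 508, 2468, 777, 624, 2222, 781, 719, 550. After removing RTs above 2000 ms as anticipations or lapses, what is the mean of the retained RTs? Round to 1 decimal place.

Excluded: 2222, 2468
Retained (n=12): Σ = 7711
Mean = 7711/12 = 642.5833

642.6 ms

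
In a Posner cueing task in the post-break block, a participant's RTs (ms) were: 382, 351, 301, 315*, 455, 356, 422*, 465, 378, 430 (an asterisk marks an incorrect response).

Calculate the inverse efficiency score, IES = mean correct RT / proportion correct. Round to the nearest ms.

487 ms

Correct trials (n=8): 382, 351, 301, 455, 356, 465, 378, 430
Mean correct RT = 3118/8 = 389.7500 ms
Proportion correct = 8/10
IES = 389.7500 / (8/10) = 487.188 ms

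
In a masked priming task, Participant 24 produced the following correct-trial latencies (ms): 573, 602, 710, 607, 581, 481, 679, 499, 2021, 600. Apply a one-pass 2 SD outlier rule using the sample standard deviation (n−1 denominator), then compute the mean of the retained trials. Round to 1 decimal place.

n = 10, ΣRT = 7353, M = 735.300
Σ(x−M)² = 1880026.10; s = √(1880026.10/9) = 457.047
Cutoffs: 735.300 ± 2·457.047 → [-178.8, 1649.4]
Outside: 2021 → excluded.
Retained (n=9): Σ = 5332, mean = 5332/9 = 592.444

592.4 ms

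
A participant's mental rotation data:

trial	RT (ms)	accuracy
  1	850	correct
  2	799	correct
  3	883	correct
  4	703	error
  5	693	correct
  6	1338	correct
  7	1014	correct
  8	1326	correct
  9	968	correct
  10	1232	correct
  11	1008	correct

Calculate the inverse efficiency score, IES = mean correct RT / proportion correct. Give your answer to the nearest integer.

Correct trials (n=10): 850, 799, 883, 693, 1338, 1014, 1326, 968, 1232, 1008
Mean correct RT = 10111/10 = 1011.1000 ms
Proportion correct = 10/11
IES = 1011.1000 / (10/11) = 1112.210 ms

1112 ms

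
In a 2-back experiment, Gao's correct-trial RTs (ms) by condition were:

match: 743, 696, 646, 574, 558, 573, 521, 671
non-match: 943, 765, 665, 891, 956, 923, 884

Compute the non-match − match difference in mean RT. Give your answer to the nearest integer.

238 ms

M(match) = 4982/8 = 622.750
M(non-match) = 6027/7 = 861.000
Difference = 861.000 − 622.750 = 238.250 ms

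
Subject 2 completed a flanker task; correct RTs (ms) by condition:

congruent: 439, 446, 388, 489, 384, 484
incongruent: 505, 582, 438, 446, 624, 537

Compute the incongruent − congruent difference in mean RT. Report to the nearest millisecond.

84 ms

M(congruent) = 2630/6 = 438.333
M(incongruent) = 3132/6 = 522.000
Difference = 522.000 − 438.333 = 83.667 ms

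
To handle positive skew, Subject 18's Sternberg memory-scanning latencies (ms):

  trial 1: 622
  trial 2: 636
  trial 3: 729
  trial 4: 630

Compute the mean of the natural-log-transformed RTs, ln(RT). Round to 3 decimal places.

6.481

ln(RT): 6.4329, 6.4552, 6.5917, 6.4457
Σ ln(RT) = 25.9255
Mean = 25.9255/4 = 6.48138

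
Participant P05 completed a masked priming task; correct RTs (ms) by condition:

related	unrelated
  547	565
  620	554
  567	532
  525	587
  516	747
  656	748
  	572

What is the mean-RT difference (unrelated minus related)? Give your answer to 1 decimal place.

M(related) = 3431/6 = 571.833
M(unrelated) = 4305/7 = 615.000
Difference = 615.000 − 571.833 = 43.167 ms

43.2 ms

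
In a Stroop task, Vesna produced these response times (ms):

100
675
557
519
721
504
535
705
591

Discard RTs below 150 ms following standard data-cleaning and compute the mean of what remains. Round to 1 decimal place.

600.9 ms

Excluded: 100
Retained (n=8): Σ = 4807
Mean = 4807/8 = 600.8750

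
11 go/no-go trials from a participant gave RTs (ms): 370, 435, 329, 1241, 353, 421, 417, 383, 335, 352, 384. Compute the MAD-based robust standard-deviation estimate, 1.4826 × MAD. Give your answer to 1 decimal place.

50.4 ms

Sorted: 329, 335, 352, 353, 370, 383, 384, 417, 421, 435, 1241 → median = 383
|x − 383| sorted: 0, 1, 13, 30, 31, 34, 38, 48, 52, 54, 858 → MAD = 34
Robust SD ≈ 1.4826 × 34 = 50.408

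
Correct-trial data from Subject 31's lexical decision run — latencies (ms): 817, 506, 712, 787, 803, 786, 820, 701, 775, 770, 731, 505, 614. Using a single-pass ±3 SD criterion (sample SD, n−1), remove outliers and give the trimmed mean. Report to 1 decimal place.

717.5 ms

n = 13, ΣRT = 9327, M = 717.462
Σ(x−M)² = 144387.23; s = √(144387.23/12) = 109.692
Cutoffs: 717.462 ± 3·109.692 → [388.4, 1046.5]
No RTs fall outside the cutoffs; all 13 retained. Mean = 9327/13 = 717.462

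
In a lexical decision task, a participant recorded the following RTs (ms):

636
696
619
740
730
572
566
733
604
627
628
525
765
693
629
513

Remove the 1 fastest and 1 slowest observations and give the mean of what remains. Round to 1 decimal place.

Sorted: 513, 525, 566, 572, 604, 619, 627, 628, 629, 636, 693, 696, 730, 733, 740, 765
Drop lowest 1 (513) and highest 1 (765)
Remaining (n=14): Σ = 8998, mean = 8998/14 = 642.714

642.7 ms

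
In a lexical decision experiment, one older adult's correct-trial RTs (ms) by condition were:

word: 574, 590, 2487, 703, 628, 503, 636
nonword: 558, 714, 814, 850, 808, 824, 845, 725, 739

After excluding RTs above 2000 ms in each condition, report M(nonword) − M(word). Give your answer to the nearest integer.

158 ms

word: exclude 2487
M(word) = 3634/6 = 605.667
M(nonword) = 6877/9 = 764.111
Difference = 764.111 − 605.667 = 158.444 ms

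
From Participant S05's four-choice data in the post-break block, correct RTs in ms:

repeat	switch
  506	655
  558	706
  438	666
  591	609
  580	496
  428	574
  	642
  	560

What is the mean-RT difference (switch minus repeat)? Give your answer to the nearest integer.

M(repeat) = 3101/6 = 516.833
M(switch) = 4908/8 = 613.500
Difference = 613.500 − 516.833 = 96.667 ms

97 ms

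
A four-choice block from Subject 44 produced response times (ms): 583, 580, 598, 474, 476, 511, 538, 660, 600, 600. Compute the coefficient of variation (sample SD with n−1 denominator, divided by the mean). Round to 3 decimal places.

0.108

n = 10, Σ = 5620, M = 562.0000
Σ(x−M)² = 32870.000; s = √(32870.000/9) = 60.4336
CV = 60.4336 / 562.0000 = 0.10753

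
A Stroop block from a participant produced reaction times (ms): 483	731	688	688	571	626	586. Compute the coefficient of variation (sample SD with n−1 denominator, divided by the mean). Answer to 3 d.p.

n = 7, Σ = 4373, M = 624.7143
Σ(x−M)² = 43775.429; s = √(43775.429/6) = 85.4161
CV = 85.4161 / 624.7143 = 0.13673

0.137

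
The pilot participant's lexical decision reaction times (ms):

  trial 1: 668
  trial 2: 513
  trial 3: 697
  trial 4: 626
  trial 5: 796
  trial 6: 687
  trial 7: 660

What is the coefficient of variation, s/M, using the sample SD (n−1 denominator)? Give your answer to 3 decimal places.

0.128

n = 7, Σ = 4647, M = 663.8571
Σ(x−M)² = 43318.857; s = √(43318.857/6) = 84.9695
CV = 84.9695 / 663.8571 = 0.12799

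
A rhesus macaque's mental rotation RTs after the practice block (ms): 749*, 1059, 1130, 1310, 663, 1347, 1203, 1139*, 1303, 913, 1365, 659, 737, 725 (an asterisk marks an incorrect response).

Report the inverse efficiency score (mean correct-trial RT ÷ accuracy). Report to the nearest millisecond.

1207 ms

Correct trials (n=12): 1059, 1130, 1310, 663, 1347, 1203, 1303, 913, 1365, 659, 737, 725
Mean correct RT = 12414/12 = 1034.5000 ms
Proportion correct = 12/14
IES = 1034.5000 / (12/14) = 1206.917 ms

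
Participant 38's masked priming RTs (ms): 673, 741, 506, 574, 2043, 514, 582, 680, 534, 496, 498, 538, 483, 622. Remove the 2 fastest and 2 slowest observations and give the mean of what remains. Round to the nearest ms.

Sorted: 483, 496, 498, 506, 514, 534, 538, 574, 582, 622, 673, 680, 741, 2043
Drop lowest 2 (483, 496) and highest 2 (741, 2043)
Remaining (n=10): Σ = 5721, mean = 5721/10 = 572.100

572 ms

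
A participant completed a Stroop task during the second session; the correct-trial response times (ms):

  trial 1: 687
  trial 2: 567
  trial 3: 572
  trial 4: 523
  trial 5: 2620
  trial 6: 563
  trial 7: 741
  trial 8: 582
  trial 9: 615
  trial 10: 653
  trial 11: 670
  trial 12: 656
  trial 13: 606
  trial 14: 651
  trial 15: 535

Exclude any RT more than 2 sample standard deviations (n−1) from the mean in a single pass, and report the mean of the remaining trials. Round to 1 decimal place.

615.8 ms

n = 15, ΣRT = 11241, M = 749.400
Σ(x−M)² = 3800471.60; s = √(3800471.60/14) = 521.020
Cutoffs: 749.400 ± 2·521.020 → [-292.6, 1791.4]
Outside: 2620 → excluded.
Retained (n=14): Σ = 8621, mean = 8621/14 = 615.786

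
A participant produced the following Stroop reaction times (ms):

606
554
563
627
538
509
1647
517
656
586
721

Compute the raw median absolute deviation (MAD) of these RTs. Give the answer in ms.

Sorted: 509, 517, 538, 554, 563, 586, 606, 627, 656, 721, 1647 → median = 586
|x − 586|: 20, 32, 23, 41, 48, 77, 1061, 69, 70, 0, 135
Sorted deviations: 0, 20, 23, 32, 41, 48, 69, 70, 77, 135, 1061 → MAD = 48

48 ms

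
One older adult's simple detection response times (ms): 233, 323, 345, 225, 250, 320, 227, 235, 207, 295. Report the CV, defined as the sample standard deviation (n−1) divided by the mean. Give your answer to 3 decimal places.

n = 10, Σ = 2660, M = 266.0000
Σ(x−M)² = 22236.000; s = √(22236.000/9) = 49.7058
CV = 49.7058 / 266.0000 = 0.18686

0.187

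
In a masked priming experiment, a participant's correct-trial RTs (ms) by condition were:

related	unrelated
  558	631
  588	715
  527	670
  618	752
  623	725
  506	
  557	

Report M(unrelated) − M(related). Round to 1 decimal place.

M(related) = 3977/7 = 568.143
M(unrelated) = 3493/5 = 698.600
Difference = 698.600 − 568.143 = 130.457 ms

130.5 ms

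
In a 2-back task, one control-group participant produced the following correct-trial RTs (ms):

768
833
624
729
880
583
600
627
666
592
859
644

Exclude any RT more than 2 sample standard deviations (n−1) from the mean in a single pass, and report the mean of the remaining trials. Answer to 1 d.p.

700.4 ms

n = 12, ΣRT = 8405, M = 700.417
Σ(x−M)² = 131582.92; s = √(131582.92/11) = 109.371
Cutoffs: 700.417 ± 2·109.371 → [481.7, 919.2]
No RTs fall outside the cutoffs; all 12 retained. Mean = 8405/12 = 700.417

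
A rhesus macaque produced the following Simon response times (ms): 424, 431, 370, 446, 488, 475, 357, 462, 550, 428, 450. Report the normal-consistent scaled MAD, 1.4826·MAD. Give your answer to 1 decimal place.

32.6 ms

Sorted: 357, 370, 424, 428, 431, 446, 450, 462, 475, 488, 550 → median = 446
|x − 446| sorted: 0, 4, 15, 16, 18, 22, 29, 42, 76, 89, 104 → MAD = 22
Robust SD ≈ 1.4826 × 22 = 32.617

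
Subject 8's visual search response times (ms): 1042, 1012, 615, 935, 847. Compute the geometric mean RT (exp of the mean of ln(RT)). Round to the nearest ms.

875 ms

ln(RT): 6.9489, 6.9197, 6.4216, 6.8405, 6.7417
Mean ln(RT) = 33.8725/5 = 6.77449
Geometric mean = exp(6.77449) = 875.23 ms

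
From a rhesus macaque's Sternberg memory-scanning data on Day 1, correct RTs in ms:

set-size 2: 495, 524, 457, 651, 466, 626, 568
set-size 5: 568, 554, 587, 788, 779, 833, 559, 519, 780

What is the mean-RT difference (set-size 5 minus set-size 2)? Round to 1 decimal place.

M(set-size 2) = 3787/7 = 541.000
M(set-size 5) = 5967/9 = 663.000
Difference = 663.000 − 541.000 = 122.000 ms

122.0 ms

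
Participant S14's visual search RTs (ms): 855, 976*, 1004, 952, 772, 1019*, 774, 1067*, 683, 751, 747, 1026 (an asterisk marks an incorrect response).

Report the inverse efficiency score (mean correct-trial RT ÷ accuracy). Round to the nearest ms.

1121 ms

Correct trials (n=9): 855, 1004, 952, 772, 774, 683, 751, 747, 1026
Mean correct RT = 7564/9 = 840.4444 ms
Proportion correct = 9/12
IES = 840.4444 / (9/12) = 1120.593 ms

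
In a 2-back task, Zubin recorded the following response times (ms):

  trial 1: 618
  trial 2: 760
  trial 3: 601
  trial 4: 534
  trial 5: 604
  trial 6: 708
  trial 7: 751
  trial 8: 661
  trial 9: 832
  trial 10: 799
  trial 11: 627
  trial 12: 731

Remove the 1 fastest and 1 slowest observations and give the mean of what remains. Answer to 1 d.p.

Sorted: 534, 601, 604, 618, 627, 661, 708, 731, 751, 760, 799, 832
Drop lowest 1 (534) and highest 1 (832)
Remaining (n=10): Σ = 6860, mean = 6860/10 = 686.000

686.0 ms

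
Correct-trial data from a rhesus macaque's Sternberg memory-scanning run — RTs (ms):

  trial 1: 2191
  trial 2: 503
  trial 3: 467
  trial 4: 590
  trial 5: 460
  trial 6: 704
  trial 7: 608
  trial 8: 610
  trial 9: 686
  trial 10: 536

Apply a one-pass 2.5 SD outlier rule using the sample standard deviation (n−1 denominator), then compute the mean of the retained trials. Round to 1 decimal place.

n = 10, ΣRT = 7355, M = 735.500
Σ(x−M)² = 2416948.50; s = √(2416948.50/9) = 518.218
Cutoffs: 735.500 ± 2.5·518.218 → [-560.0, 2031.0]
Outside: 2191 → excluded.
Retained (n=9): Σ = 5164, mean = 5164/9 = 573.778

573.8 ms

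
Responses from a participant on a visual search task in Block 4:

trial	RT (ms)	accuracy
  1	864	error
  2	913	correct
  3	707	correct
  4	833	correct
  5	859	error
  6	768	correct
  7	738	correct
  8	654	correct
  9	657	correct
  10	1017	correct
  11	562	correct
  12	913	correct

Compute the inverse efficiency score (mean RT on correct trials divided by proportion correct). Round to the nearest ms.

931 ms

Correct trials (n=10): 913, 707, 833, 768, 738, 654, 657, 1017, 562, 913
Mean correct RT = 7762/10 = 776.2000 ms
Proportion correct = 10/12
IES = 776.2000 / (10/12) = 931.440 ms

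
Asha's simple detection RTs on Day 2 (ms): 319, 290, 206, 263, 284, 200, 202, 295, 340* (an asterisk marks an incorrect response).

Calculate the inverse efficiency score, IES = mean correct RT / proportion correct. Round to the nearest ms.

Correct trials (n=8): 319, 290, 206, 263, 284, 200, 202, 295
Mean correct RT = 2059/8 = 257.3750 ms
Proportion correct = 8/9
IES = 257.3750 / (8/9) = 289.547 ms

290 ms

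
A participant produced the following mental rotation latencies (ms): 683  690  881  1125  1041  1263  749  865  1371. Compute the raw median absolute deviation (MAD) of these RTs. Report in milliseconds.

191 ms

Sorted: 683, 690, 749, 865, 881, 1041, 1125, 1263, 1371 → median = 881
|x − 881|: 198, 191, 0, 244, 160, 382, 132, 16, 490
Sorted deviations: 0, 16, 132, 160, 191, 198, 244, 382, 490 → MAD = 191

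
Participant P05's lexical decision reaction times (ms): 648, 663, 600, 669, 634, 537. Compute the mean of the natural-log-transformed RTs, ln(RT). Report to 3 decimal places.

ln(RT): 6.4739, 6.4968, 6.3969, 6.5058, 6.4520, 6.2860
Σ ln(RT) = 38.6114
Mean = 38.6114/6 = 6.43524

6.435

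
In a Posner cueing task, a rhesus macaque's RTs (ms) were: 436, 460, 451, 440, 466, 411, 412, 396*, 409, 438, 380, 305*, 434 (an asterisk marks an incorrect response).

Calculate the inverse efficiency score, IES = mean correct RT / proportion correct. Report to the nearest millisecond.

509 ms

Correct trials (n=11): 436, 460, 451, 440, 466, 411, 412, 409, 438, 380, 434
Mean correct RT = 4737/11 = 430.6364 ms
Proportion correct = 11/13
IES = 430.6364 / (11/13) = 508.934 ms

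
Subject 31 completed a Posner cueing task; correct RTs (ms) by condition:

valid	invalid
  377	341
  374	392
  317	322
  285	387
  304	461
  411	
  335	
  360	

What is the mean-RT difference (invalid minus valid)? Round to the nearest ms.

35 ms

M(valid) = 2763/8 = 345.375
M(invalid) = 1903/5 = 380.600
Difference = 380.600 − 345.375 = 35.225 ms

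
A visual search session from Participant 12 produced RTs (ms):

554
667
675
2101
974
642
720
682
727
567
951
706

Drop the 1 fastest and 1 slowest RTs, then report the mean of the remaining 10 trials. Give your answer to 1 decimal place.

Sorted: 554, 567, 642, 667, 675, 682, 706, 720, 727, 951, 974, 2101
Drop lowest 1 (554) and highest 1 (2101)
Remaining (n=10): Σ = 7311, mean = 7311/10 = 731.100

731.1 ms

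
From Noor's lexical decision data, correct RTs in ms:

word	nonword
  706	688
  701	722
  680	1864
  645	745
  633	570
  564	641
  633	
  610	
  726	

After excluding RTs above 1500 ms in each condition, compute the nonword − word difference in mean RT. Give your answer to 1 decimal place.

17.9 ms

nonword: exclude 1864
M(word) = 5898/9 = 655.333
M(nonword) = 3366/5 = 673.200
Difference = 673.200 − 655.333 = 17.867 ms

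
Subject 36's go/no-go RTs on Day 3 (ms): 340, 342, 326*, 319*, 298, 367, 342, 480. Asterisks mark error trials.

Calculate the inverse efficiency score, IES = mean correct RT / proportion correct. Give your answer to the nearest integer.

482 ms

Correct trials (n=6): 340, 342, 298, 367, 342, 480
Mean correct RT = 2169/6 = 361.5000 ms
Proportion correct = 6/8
IES = 361.5000 / (6/8) = 482.000 ms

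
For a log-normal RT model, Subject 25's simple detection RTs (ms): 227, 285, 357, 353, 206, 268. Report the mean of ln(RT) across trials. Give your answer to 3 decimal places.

ln(RT): 5.4250, 5.6525, 5.8777, 5.8665, 5.3279, 5.5910
Σ ln(RT) = 33.7405
Mean = 33.7405/6 = 5.62342

5.623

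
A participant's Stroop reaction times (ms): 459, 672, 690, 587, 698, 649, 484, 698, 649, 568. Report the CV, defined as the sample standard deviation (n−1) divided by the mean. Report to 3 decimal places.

0.143

n = 10, Σ = 6154, M = 615.4000
Σ(x−M)² = 69452.400; s = √(69452.400/9) = 87.8461
CV = 87.8461 / 615.4000 = 0.14275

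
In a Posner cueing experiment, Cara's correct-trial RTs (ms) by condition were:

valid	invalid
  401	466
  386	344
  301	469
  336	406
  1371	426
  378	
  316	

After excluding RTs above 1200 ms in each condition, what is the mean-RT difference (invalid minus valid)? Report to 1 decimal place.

valid: exclude 1371
M(valid) = 2118/6 = 353.000
M(invalid) = 2111/5 = 422.200
Difference = 422.200 − 353.000 = 69.200 ms

69.2 ms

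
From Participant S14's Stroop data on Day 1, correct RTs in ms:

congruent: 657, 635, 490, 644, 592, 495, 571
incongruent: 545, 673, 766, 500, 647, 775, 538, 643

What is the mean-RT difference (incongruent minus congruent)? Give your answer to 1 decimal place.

M(congruent) = 4084/7 = 583.429
M(incongruent) = 5087/8 = 635.875
Difference = 635.875 − 583.429 = 52.446 ms

52.4 ms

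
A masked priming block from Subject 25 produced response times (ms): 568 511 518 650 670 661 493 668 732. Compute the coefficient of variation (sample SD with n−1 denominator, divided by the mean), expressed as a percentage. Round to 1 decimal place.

n = 9, Σ = 5471, M = 607.8889
Σ(x−M)² = 59726.889; s = √(59726.889/8) = 86.4052
CV = 86.4052 / 607.8889 = 0.14214 = 14.214%

14.2%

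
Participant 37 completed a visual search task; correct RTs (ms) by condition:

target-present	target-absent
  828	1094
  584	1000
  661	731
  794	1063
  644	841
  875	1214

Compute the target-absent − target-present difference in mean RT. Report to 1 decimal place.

M(target-present) = 4386/6 = 731.000
M(target-absent) = 5943/6 = 990.500
Difference = 990.500 − 731.000 = 259.500 ms

259.5 ms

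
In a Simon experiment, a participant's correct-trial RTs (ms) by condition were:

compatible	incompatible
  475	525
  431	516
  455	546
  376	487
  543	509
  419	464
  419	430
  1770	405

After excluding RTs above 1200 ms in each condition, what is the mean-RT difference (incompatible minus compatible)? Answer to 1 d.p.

39.8 ms

compatible: exclude 1770
M(compatible) = 3118/7 = 445.429
M(incompatible) = 3882/8 = 485.250
Difference = 485.250 − 445.429 = 39.821 ms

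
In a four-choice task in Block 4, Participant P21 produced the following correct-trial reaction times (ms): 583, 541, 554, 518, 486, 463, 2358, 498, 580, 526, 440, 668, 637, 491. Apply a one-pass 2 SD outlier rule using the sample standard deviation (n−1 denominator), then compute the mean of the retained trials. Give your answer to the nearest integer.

537 ms

n = 14, ΣRT = 9343, M = 667.357
Σ(x−M)² = 3131175.21; s = √(3131175.21/13) = 490.775
Cutoffs: 667.357 ± 2·490.775 → [-314.2, 1648.9]
Outside: 2358 → excluded.
Retained (n=13): Σ = 6985, mean = 6985/13 = 537.308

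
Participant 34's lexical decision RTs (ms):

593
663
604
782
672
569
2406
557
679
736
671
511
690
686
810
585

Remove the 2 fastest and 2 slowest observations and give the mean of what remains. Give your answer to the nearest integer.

Sorted: 511, 557, 569, 585, 593, 604, 663, 671, 672, 679, 686, 690, 736, 782, 810, 2406
Drop lowest 2 (511, 557) and highest 2 (810, 2406)
Remaining (n=12): Σ = 7930, mean = 7930/12 = 660.833

661 ms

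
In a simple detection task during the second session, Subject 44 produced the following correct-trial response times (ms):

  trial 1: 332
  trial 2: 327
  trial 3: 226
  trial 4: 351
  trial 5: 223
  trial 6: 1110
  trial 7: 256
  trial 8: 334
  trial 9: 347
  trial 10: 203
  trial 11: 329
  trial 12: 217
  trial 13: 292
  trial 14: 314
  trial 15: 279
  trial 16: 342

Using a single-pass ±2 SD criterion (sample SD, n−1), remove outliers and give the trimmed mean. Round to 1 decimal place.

291.5 ms

n = 16, ΣRT = 5482, M = 342.625
Σ(x−M)² = 667693.75; s = √(667693.75/15) = 210.981
Cutoffs: 342.625 ± 2·210.981 → [-79.3, 764.6]
Outside: 1110 → excluded.
Retained (n=15): Σ = 4372, mean = 4372/15 = 291.467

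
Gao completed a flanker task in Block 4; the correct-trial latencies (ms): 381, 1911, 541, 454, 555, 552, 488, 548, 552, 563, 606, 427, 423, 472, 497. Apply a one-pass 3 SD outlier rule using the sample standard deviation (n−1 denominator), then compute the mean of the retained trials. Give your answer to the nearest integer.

504 ms

n = 15, ΣRT = 8970, M = 598.000
Σ(x−M)² = 1902956.00; s = √(1902956.00/14) = 368.681
Cutoffs: 598.000 ± 3·368.681 → [-508.0, 1704.0]
Outside: 1911 → excluded.
Retained (n=14): Σ = 7059, mean = 7059/14 = 504.214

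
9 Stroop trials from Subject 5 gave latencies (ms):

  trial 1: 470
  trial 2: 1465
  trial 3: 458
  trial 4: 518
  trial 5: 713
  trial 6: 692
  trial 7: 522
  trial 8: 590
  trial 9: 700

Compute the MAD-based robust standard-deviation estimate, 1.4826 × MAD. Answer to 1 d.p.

Sorted: 458, 470, 518, 522, 590, 692, 700, 713, 1465 → median = 590
|x − 590| sorted: 0, 68, 72, 102, 110, 120, 123, 132, 875 → MAD = 110
Robust SD ≈ 1.4826 × 110 = 163.086

163.1 ms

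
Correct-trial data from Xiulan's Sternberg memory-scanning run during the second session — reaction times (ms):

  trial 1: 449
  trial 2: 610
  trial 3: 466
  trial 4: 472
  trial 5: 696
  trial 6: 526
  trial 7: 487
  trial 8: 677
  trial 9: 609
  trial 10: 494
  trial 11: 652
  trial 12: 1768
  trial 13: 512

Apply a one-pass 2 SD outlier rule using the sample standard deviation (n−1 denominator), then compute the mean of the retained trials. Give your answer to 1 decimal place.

n = 13, ΣRT = 8418, M = 647.538
Σ(x−M)² = 1447241.23; s = √(1447241.23/12) = 347.280
Cutoffs: 647.538 ± 2·347.280 → [-47.0, 1342.1]
Outside: 1768 → excluded.
Retained (n=12): Σ = 6650, mean = 6650/12 = 554.167

554.2 ms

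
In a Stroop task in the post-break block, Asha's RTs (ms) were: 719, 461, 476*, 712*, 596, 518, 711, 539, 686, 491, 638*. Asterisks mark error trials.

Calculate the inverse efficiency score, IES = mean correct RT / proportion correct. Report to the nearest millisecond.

811 ms

Correct trials (n=8): 719, 461, 596, 518, 711, 539, 686, 491
Mean correct RT = 4721/8 = 590.1250 ms
Proportion correct = 8/11
IES = 590.1250 / (8/11) = 811.422 ms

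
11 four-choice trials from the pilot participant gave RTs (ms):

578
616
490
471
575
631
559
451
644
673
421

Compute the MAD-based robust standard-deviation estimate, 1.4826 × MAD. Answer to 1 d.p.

Sorted: 421, 451, 471, 490, 559, 575, 578, 616, 631, 644, 673 → median = 575
|x − 575| sorted: 0, 3, 16, 41, 56, 69, 85, 98, 104, 124, 154 → MAD = 69
Robust SD ≈ 1.4826 × 69 = 102.299

102.3 ms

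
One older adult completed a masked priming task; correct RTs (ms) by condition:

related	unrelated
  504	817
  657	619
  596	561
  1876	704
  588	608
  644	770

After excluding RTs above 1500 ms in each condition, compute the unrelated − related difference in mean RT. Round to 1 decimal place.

related: exclude 1876
M(related) = 2989/5 = 597.800
M(unrelated) = 4079/6 = 679.833
Difference = 679.833 − 597.800 = 82.033 ms

82.0 ms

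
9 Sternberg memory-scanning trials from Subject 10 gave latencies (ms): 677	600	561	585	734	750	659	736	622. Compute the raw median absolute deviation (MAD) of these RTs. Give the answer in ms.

Sorted: 561, 585, 600, 622, 659, 677, 734, 736, 750 → median = 659
|x − 659|: 18, 59, 98, 74, 75, 91, 0, 77, 37
Sorted deviations: 0, 18, 37, 59, 74, 75, 77, 91, 98 → MAD = 74

74 ms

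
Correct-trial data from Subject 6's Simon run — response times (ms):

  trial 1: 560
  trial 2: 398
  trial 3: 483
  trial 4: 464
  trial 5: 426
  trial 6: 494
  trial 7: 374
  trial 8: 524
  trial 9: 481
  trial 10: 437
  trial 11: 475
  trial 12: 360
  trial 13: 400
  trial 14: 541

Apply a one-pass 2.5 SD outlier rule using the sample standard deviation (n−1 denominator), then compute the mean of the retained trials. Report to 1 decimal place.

458.4 ms

n = 14, ΣRT = 6417, M = 458.357
Σ(x−M)² = 49511.21; s = √(49511.21/13) = 61.713
Cutoffs: 458.357 ± 2.5·61.713 → [304.1, 612.6]
No RTs fall outside the cutoffs; all 14 retained. Mean = 6417/14 = 458.357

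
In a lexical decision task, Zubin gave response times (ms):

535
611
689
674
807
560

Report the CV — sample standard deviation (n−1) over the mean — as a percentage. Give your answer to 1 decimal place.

15.4%

n = 6, Σ = 3876, M = 646.0000
Σ(x−M)² = 49496.000; s = √(49496.000/5) = 99.4947
CV = 99.4947 / 646.0000 = 0.15402 = 15.402%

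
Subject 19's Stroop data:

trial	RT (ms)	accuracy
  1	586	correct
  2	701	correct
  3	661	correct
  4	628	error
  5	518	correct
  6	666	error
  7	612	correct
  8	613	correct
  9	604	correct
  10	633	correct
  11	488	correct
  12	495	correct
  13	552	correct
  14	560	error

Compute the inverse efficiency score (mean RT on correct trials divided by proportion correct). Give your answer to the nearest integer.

Correct trials (n=11): 586, 701, 661, 518, 612, 613, 604, 633, 488, 495, 552
Mean correct RT = 6463/11 = 587.5455 ms
Proportion correct = 11/14
IES = 587.5455 / (11/14) = 747.785 ms

748 ms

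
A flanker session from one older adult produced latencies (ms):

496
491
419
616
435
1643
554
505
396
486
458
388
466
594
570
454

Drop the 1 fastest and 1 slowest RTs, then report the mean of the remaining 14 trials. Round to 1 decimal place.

Sorted: 388, 396, 419, 435, 454, 458, 466, 486, 491, 496, 505, 554, 570, 594, 616, 1643
Drop lowest 1 (388) and highest 1 (1643)
Remaining (n=14): Σ = 6940, mean = 6940/14 = 495.714

495.7 ms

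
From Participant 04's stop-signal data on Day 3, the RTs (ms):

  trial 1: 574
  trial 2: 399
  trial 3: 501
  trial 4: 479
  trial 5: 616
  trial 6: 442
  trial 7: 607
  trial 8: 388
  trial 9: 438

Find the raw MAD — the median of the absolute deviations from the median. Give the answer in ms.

Sorted: 388, 399, 438, 442, 479, 501, 574, 607, 616 → median = 479
|x − 479|: 95, 80, 22, 0, 137, 37, 128, 91, 41
Sorted deviations: 0, 22, 37, 41, 80, 91, 95, 128, 137 → MAD = 80

80 ms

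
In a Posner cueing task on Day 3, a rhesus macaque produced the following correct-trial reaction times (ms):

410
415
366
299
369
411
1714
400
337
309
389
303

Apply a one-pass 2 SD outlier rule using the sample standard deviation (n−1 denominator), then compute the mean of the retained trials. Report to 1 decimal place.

n = 12, ΣRT = 5722, M = 476.833
Σ(x−M)² = 1690299.67; s = √(1690299.67/11) = 391.999
Cutoffs: 476.833 ± 2·391.999 → [-307.2, 1260.8]
Outside: 1714 → excluded.
Retained (n=11): Σ = 4008, mean = 4008/11 = 364.364

364.4 ms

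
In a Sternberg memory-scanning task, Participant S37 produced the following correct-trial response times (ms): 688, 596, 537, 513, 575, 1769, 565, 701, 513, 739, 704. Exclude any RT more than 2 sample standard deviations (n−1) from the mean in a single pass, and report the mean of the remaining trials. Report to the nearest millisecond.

n = 11, ΣRT = 7900, M = 718.182
Σ(x−M)² = 1281979.64; s = √(1281979.64/10) = 358.047
Cutoffs: 718.182 ± 2·358.047 → [2.1, 1434.3]
Outside: 1769 → excluded.
Retained (n=10): Σ = 6131, mean = 6131/10 = 613.100

613 ms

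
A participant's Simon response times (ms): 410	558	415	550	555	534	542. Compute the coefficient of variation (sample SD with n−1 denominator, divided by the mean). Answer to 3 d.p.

0.131

n = 7, Σ = 3564, M = 509.1429
Σ(x−M)² = 26548.857; s = √(26548.857/6) = 66.5192
CV = 66.5192 / 509.1429 = 0.13065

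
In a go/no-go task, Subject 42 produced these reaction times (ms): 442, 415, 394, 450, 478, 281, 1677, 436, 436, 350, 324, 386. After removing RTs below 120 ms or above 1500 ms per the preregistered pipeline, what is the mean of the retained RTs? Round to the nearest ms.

399 ms

Excluded: 1677
Retained (n=11): Σ = 4392
Mean = 4392/11 = 399.2727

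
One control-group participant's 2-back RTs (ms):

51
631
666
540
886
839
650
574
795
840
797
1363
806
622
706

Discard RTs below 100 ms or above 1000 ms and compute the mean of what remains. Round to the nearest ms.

719 ms

Excluded: 51, 1363
Retained (n=13): Σ = 9352
Mean = 9352/13 = 719.3846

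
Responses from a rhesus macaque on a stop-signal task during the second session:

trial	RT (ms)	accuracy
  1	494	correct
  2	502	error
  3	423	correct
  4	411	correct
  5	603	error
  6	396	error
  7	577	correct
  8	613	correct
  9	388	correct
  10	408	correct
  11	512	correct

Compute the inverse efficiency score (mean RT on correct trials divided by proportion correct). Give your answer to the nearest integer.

Correct trials (n=8): 494, 423, 411, 577, 613, 388, 408, 512
Mean correct RT = 3826/8 = 478.2500 ms
Proportion correct = 8/11
IES = 478.2500 / (8/11) = 657.594 ms

658 ms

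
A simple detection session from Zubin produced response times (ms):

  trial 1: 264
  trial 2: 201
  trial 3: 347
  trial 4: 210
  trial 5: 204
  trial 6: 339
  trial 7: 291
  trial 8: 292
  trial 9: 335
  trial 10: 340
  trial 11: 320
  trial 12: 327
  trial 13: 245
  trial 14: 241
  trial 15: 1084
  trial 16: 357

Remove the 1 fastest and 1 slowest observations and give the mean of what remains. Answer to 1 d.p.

293.7 ms

Sorted: 201, 204, 210, 241, 245, 264, 291, 292, 320, 327, 335, 339, 340, 347, 357, 1084
Drop lowest 1 (201) and highest 1 (1084)
Remaining (n=14): Σ = 4112, mean = 4112/14 = 293.714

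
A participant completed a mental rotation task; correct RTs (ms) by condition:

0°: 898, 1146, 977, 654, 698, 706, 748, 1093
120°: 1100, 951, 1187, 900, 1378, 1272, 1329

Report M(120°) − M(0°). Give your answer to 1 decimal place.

M(0°) = 6920/8 = 865.000
M(120°) = 8117/7 = 1159.571
Difference = 1159.571 − 865.000 = 294.571 ms

294.6 ms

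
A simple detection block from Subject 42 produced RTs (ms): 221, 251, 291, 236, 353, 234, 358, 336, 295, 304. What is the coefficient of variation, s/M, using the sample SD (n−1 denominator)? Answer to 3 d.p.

n = 10, Σ = 2879, M = 287.9000
Σ(x−M)² = 23220.900; s = √(23220.900/9) = 50.7947
CV = 50.7947 / 287.9000 = 0.17643

0.176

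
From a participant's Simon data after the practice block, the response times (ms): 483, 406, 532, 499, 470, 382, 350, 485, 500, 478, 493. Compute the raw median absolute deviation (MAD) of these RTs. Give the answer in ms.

16 ms

Sorted: 350, 382, 406, 470, 478, 483, 485, 493, 499, 500, 532 → median = 483
|x − 483|: 0, 77, 49, 16, 13, 101, 133, 2, 17, 5, 10
Sorted deviations: 0, 2, 5, 10, 13, 16, 17, 49, 77, 101, 133 → MAD = 16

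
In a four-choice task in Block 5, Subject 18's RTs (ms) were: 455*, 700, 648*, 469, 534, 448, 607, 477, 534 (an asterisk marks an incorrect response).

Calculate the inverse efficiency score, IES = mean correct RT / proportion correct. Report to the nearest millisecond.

Correct trials (n=7): 700, 469, 534, 448, 607, 477, 534
Mean correct RT = 3769/7 = 538.4286 ms
Proportion correct = 7/9
IES = 538.4286 / (7/9) = 692.265 ms

692 ms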